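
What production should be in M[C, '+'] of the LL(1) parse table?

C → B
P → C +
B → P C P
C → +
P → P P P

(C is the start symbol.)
C → B, C → +

To find M[C, '+'], we find productions for C where '+' is in the predict set (PREDICT(N → α) = (FIRST(α) \ {ε}) ∪ (FOLLOW(N) if α ⇒* ε)).

Relevant sets:
  FIRST(B) = { '+' }

C → B: PREDICT = { '+' }
  '+' is in predict set, so this production goes in M[C, '+']
C → +: PREDICT = { '+' }
  '+' is in predict set, so this production goes in M[C, '+']

M[C, '+'] = C → B, C → +  (a multiply-defined cell — the grammar is not LL(1))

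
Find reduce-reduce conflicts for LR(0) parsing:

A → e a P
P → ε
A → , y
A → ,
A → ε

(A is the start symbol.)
No reduce-reduce conflicts

A reduce-reduce conflict occurs when an LR(0) state has two complete items [A → α .] and [B → β .] — both call for a reduction, and with no lookahead the parser cannot choose between them.

Augment with A' → A and build the canonical LR(0) collection (I0 = CLOSURE({[A' → . A]}), then GOTO on every symbol after a dot until no new states appear). It has 7 states:
  I0: { [A → . , y], [A → . ,], [A → . e a P], [A → .], [A' → . A] }  — shift, reduce
  I1: { [A → , . y], [A → , .] }  — shift, reduce
  I2: { [A' → A .] }  — accept
  I3: { [A → e . a P] }  — shift
  I4: { [A → e a . P], [P → .] }  — reduce
  I5: { [A → e a P .] }  — reduce
  I6: { [A → , y .] }  — reduce

No state contains more than one complete item.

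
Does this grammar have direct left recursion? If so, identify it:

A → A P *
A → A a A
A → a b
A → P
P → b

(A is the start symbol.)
Yes, A is left-recursive

Direct left recursion occurs when N → N α for some non-terminal N (the right-hand side begins with the left-hand side itself).

A → A P *: LEFT RECURSIVE (starts with A)
A → A a A: LEFT RECURSIVE (starts with A)
A → a b: starts with a
A → P: starts with P
P → b: starts with b

The grammar has direct left recursion on: A.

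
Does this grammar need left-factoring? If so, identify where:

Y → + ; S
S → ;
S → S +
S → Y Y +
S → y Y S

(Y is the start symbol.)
No, left-factoring is not needed

Left-factoring is needed when two productions for the same non-terminal
share a common prefix on the right-hand side.

Productions for S:
  S → ;
  S → S +
  S → Y Y +
  S → y Y S

No common prefixes found.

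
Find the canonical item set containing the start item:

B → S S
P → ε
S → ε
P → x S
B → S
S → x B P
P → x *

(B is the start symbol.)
{ [B → . S S], [B → . S], [B' → . B], [S → . x B P], [S → .] }

First, augment the grammar with B' → B
I₀ = CLOSURE({ [B' → . B] }):
  [B' → . B] has the dot before B: add [B → . S S], [B → . S]
  [B → . S S] has the dot before S: add [S → .], [S → . x B P]
No further items can be added.

I₀ = { [B → . S S], [B → . S], [B' → . B], [S → . x B P], [S → .] }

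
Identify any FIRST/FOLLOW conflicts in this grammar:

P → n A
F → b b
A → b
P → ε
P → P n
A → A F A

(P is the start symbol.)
A FIRST/FOLLOW conflict occurs when a non-terminal N has a nullable alternative N → β (β ⇒* ε) and another alternative N → α with FIRST(α) ∩ FOLLOW(N) ≠ ∅: on such a lookahead the parser cannot decide between expanding α and letting N vanish via β.

Nullable non-terminals: P.
FIRST sets used below: FIRST(P) = { 'n', ε }

P: nullable alternative(s) P → ε; FOLLOW(P) = { $, 'n' }
  P → n A: FIRST \ {ε} = { 'n' } — overlaps FOLLOW(P) on { 'n' }: CONFLICT
  P → ε: FIRST \ {ε} = { } — this is the only nullable alternative, skip
  P → P n: FIRST \ {ε} = { 'n' } — overlaps FOLLOW(P) on { 'n' }: CONFLICT

A, F have no nullable alternative, so no FIRST/FOLLOW check is needed there.

So the grammar has 2 FIRST/FOLLOW conflicts (marked CONFLICT above).

Answer: Yes. P → n A with FOLLOW(P) on { 'n' }; P → P n with FOLLOW(P) on { 'n' }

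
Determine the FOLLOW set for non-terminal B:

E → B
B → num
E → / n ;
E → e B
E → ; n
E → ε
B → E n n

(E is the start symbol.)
{ $, 'n' }

To compute FOLLOW(B), find every occurrence of B on a right-hand side N → α B β: add FIRST(β) \ {ε}, and if β is empty or nullable also add FOLLOW(N). Iterate to a fixed point.

In E → B: B is at the end, add FOLLOW(E)
In E → e B: B is at the end, add FOLLOW(E)

The FOLLOW sets referred to above (computed the same way, to a fixed point):
  FOLLOW(E) = { $, 'n' }

Taking the union: FOLLOW(B) = { $, 'n' }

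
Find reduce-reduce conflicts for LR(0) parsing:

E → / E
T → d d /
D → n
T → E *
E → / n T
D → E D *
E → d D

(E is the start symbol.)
Augment with E' → E and build the canonical LR(0) collection (I0 = CLOSURE({[E' → . E]}), then GOTO on every symbol after a dot until no new states appear). It has 17 states:
  I0: { [E → . / E], [E → . / n T], [E → . d D], [E' → . E] }  — shift
  I1: { [E → . / E], [E → . / n T], [E → . d D], [E → / . E], [E → / . n T] }  — shift
  I2: { [E' → E .] }  — accept
  I3: { [D → . E D *], [D → . n], [E → . / E], [E → . / n T], [E → . d D], [E → d . D] }  — shift
  I4: { [E → d D .] }  — reduce
  I5: { [D → . E D *], [D → . n], [D → E . D *], [E → . / E], [E → . / n T], [E → . d D] }  — shift
  I6: { [D → n .] }  — reduce
  I7: { [D → E D . *] }  — shift
  I8: { [D → E D * .] }  — reduce
  I9: { [E → / E .] }  — reduce
  I10: { [E → . / E], [E → . / n T], [E → . d D], [E → / n . T], [T → . E *], [T → . d d /] }  — shift
  I11: { [T → E . *] }  — shift
  I12: { [E → / n T .] }  — reduce
  I13: { [D → . E D *], [D → . n], [E → . / E], [E → . / n T], [E → . d D], [E → d . D], [T → d . d /] }  — shift
  I14: { [D → . E D *], [D → . n], [E → . / E], [E → . / n T], [E → . d D], [E → d . D], [T → d d . /] }  — shift
  I15: { [E → . / E], [E → . / n T], [E → . d D], [E → / . E], [E → / . n T], [T → d d / .] }  — shift, reduce
  I16: { [T → E * .] }  — reduce

No state contains more than one complete item.

Answer: No reduce-reduce conflicts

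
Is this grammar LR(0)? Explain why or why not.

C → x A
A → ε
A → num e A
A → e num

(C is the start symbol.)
No. Shift-reduce conflict between [A → .] and [A → . e num]

A grammar is LR(0) if no state in the canonical LR(0) collection has:
  - both a shift item (dot before a terminal) and a complete item (shift-reduce conflict), or
  - two or more complete items (reduce-reduce conflict; the accept item [C' → C .] counts as a complete item here).

Augment with C' → C and build the canonical LR(0) collection (I0 = CLOSURE({[C' → . C]}), then GOTO on every symbol after a dot until no new states appear). It has 9 states:
  I0: { [C → . x A], [C' → . C] }  — shift
  I1: { [C' → C .] }  — accept
  I2: { [A → . e num], [A → . num e A], [A → .], [C → x . A] }  — shift, reduce
  I3: { [C → x A .] }  — reduce
  I4: { [A → e . num] }  — shift
  I5: { [A → num . e A] }  — shift
  I6: { [A → . e num], [A → . num e A], [A → .], [A → num e . A] }  — shift, reduce
  I7: { [A → num e A .] }  — reduce
  I8: { [A → e num .] }  — reduce

Conflict in state I2:
  Shift-reduce conflict between [A → .] and [A → . e num]
So the grammar is NOT LR(0).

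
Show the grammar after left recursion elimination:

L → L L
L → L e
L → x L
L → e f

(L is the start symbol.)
L → x L L'
L → e f L'
L' → L L'
L' → e L'
L' → ε

L is directly left-recursive. The standard transformation for
  A → A α₁ | ... | A α_m | β₁ | ... | β_n
is
  A  → β₁ A' | ... | β_n A'
  A' → α₁ A' | ... | α_m A' | ε

L → x L becomes L → x L L'
L → e f becomes L → e f L'
L → L L becomes L' → L L'
L → L e becomes L' → e L'
Add L' → ε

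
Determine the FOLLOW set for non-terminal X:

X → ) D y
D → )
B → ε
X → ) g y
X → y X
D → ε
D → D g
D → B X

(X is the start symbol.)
To compute FOLLOW(X), find every occurrence of X on a right-hand side N → α X β: add FIRST(β) \ {ε}, and if β is empty or nullable also add FOLLOW(N). Iterate to a fixed point.

X is the start symbol, so $ ∈ FOLLOW(X).
In X → y X: X is at the end; this adds FOLLOW(X) to itself — nothing new
In D → B X: X is at the end, add FOLLOW(D)

The FOLLOW sets referred to above (computed the same way, to a fixed point):
  FOLLOW(D) = { 'g', 'y' }

Taking the union: FOLLOW(X) = { $, 'g', 'y' }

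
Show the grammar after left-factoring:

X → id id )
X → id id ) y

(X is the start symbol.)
Left-factoring transforms A → αβ₁ | αβ₂ into A → αA' and A' → β₁ | β₂
(α is the longest common prefix among the alternatives). Repeat until
no nonterminal has two alternatives with a common prefix.

Round 1: X has alternatives sharing prefix 'id id )'. Introduce X': X → id id ) X'
  Add: X' → ε
  Add: X' → y

No remaining common prefixes — done.

Resulting grammar:
X → id id ) X'
X' → ε
X' → y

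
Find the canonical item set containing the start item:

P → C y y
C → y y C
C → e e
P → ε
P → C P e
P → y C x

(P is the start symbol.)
{ [C → . e e], [C → . y y C], [P → . C P e], [P → . C y y], [P → . y C x], [P → .], [P' → . P] }

First, augment the grammar with P' → P
I₀ = CLOSURE({ [P' → . P] }):
  [P' → . P] has the dot before P: add [P → . C y y], [P → .], [P → . C P e], [P → . y C x]
  [P → . C y y] has the dot before C: add [C → . y y C], [C → . e e]
No further items can be added.

I₀ = { [C → . e e], [C → . y y C], [P → . C P e], [P → . C y y], [P → . y C x], [P → .], [P' → . P] }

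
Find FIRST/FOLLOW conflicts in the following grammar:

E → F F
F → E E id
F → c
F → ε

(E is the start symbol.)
Yes. F → E E id with FOLLOW(F) on { 'c', 'id' }; F → c with FOLLOW(F) on { 'c' }

A FIRST/FOLLOW conflict occurs when a non-terminal N has a nullable alternative N → β (β ⇒* ε) and another alternative N → α with FIRST(α) ∩ FOLLOW(N) ≠ ∅: on such a lookahead the parser cannot decide between expanding α and letting N vanish via β.

Nullable non-terminals: E, F.
FIRST sets used below: FIRST(E) = { 'c', 'id', ε }
E has a nullable alternative but only one production, so nothing to check.

F: nullable alternative(s) F → ε; FOLLOW(F) = { $, 'c', 'id' }
  F → E E id: FIRST \ {ε} = { 'c', 'id' } — overlaps FOLLOW(F) on { 'c', 'id' }: CONFLICT
  F → c: FIRST \ {ε} = { 'c' } — overlaps FOLLOW(F) on { 'c' }: CONFLICT
  F → ε: FIRST \ {ε} = { } — this is the only nullable alternative, skip

So the grammar has 2 FIRST/FOLLOW conflicts (marked CONFLICT above).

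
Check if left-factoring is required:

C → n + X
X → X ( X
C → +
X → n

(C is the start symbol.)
No, left-factoring is not needed

Left-factoring is needed when two productions for the same non-terminal
share a common prefix on the right-hand side.

Productions for C:
  C → n + X
  C → +
Productions for X:
  X → X ( X
  X → n

No common prefixes found.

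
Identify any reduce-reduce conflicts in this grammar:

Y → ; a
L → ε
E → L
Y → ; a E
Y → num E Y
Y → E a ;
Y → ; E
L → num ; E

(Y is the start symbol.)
Yes — I14: [L → .] vs [Y → ; a .]

A reduce-reduce conflict occurs when an LR(0) state has two complete items [A → α .] and [B → β .] — both call for a reduction, and with no lookahead the parser cannot choose between them.

Augment with Y' → Y and build the canonical LR(0) collection (I0 = CLOSURE({[Y' → . Y]}), then GOTO on every symbol after a dot until no new states appear). It has 16 states:
  I0: { [E → . L], [L → . num ; E], [L → .], [Y → . ; E], [Y → . ; a E], [Y → . ; a], [Y → . E a ;], [Y → . num E Y], [Y' → . Y] }  — shift, reduce
  I1: { [E → . L], [L → . num ; E], [L → .], [Y → ; . E], [Y → ; . a E], [Y → ; . a] }  — shift, reduce
  I2: { [Y → E . a ;] }  — shift
  I3: { [E → L .] }  — reduce
  I4: { [Y' → Y .] }  — accept
  I5: { [E → . L], [L → . num ; E], [L → .], [L → num . ; E], [Y → num . E Y] }  — shift, reduce
  I6: { [E → . L], [L → . num ; E], [L → .], [L → num ; . E] }  — shift, reduce
  I7: { [E → . L], [L → . num ; E], [L → .], [Y → . ; E], [Y → . ; a E], [Y → . ; a], [Y → . E a ;], [Y → . num E Y], [Y → num E . Y] }  — shift, reduce
  I8: { [L → num . ; E] }  — shift
  I9: { [Y → num E Y .] }  — reduce
  I10: { [L → num ; E .] }  — reduce
  I11: { [Y → E a . ;] }  — shift
  I12: { [Y → E a ; .] }  — reduce
  I13: { [Y → ; E .] }  — reduce
  I14: { [E → . L], [L → . num ; E], [L → .], [Y → ; a . E], [Y → ; a .] }  — shift, 2 reduces
  I15: { [Y → ; a E .] }  — reduce

I14 contains complete items [L → .], [Y → ; a .] — reduce-reduce conflict.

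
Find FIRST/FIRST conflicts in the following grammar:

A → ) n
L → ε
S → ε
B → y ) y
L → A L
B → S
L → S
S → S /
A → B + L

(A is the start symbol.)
Yes. L → ε / L → S on { ε }; L → A L / L → S on { '/' }

A FIRST/FIRST conflict occurs when two productions N → α and N → β for the same non-terminal have FIRST(α) ∩ FIRST(β) ≠ ∅ (with ε ∈ FIRST of a nullable right-hand side, so two nullable alternatives also conflict).

FIRST sets of the non-terminals at (or reachable through a nullable prefix from) the front of some alternative:
  FIRST(B) = { '/', 'y', ε }
  FIRST(A) = { ')', '+', '/', 'y' }
  FIRST(S) = { '/', ε }

Productions for A:
  A → ) n: FIRST = { ')' }
  A → B + L: FIRST = { '+', '/', 'y' }
Productions for L:
  L → ε: FIRST = { ε }
  L → A L: FIRST = { ')', '+', '/', 'y' }
  L → S: FIRST = { '/', ε }
Productions for S:
  S → ε: FIRST = { ε }
  S → S /: FIRST = { '/' }
Productions for B:
  B → y ) y: FIRST = { 'y' }
  B → S: FIRST = { '/', ε }

Conflict for L: L → ε and L → S
  Overlap: { ε }
Conflict for L: L → A L and L → S
  Overlap: { '/' }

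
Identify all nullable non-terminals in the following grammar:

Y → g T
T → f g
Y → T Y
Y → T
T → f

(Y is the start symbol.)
There are no ε-productions, so no non-terminal can derive ε.
No non-terminals are nullable.

Answer: None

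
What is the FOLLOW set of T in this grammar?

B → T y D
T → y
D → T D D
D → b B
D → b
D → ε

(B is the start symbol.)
{ $, 'b', 'y' }

In B → T y D: T is followed by y D, add FIRST(y D) \ {ε} = { 'y' }
In D → T D D: T is followed by D D, add FIRST(D D) \ {ε} = { 'b', 'y' }
  D D is nullable, so also add FOLLOW(D)

The FOLLOW sets referred to above (computed the same way, to a fixed point):
  FOLLOW(D) = { $, 'b', 'y' }

Taking the union: FOLLOW(T) = { $, 'b', 'y' }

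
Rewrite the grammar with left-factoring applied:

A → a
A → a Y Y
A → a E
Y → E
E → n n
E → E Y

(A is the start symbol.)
A → a A'
A' → ε
A' → Y Y
A' → E
Y → E
E → n n
E → E Y

Left-factoring transforms A → αβ₁ | αβ₂ into A → αA' and A' → β₁ | β₂
(α is the longest common prefix among the alternatives). Repeat until
no nonterminal has two alternatives with a common prefix.

Round 1: A has alternatives sharing prefix 'a'. Introduce A': A → a A'
  Add: A' → ε
  Add: A' → Y Y
  Add: A' → E

No remaining common prefixes — done.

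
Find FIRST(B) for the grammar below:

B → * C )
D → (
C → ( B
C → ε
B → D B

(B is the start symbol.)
To compute FIRST(B), examine every production with B on the left-hand side, reading each right-hand side left to right until a non-nullable symbol is reached.

FIRST sets of the other non-terminals involved (by the same procedure, iterated to a fixed point):
  FIRST(D) = { '(' }

From B → * C ):
  - '*' is a terminal: add '*' and stop
From B → D B:
  - D is a non-terminal: add FIRST(D) \ {ε} = { '(' }
    D is not nullable, so stop

Collecting: FIRST(B) = { '(', '*' }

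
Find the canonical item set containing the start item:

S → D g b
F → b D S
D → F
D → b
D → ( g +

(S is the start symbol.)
First, augment the grammar with S' → S
I₀ = CLOSURE({ [S' → . S] }):
  [S' → . S] has the dot before S: add [S → . D g b]
  [S → . D g b] has the dot before D: add [D → . F], [D → . b], [D → . ( g +]
  [D → . F] has the dot before F: add [F → . b D S]
No further items can be added.

I₀ = { [D → . ( g +], [D → . F], [D → . b], [F → . b D S], [S → . D g b], [S' → . S] }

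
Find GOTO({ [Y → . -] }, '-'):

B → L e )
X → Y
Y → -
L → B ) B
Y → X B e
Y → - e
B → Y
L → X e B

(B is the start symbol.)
GOTO(I, '-') = CLOSURE({ [A → αX.β] : [A → α.Xβ] ∈ I, X = '-' })

Items with dot before '-', with the dot advanced:
  [Y → . -] → [Y → - .]
Closure adds nothing (no advanced item has the dot before a non-terminal).

GOTO = { [Y → - .] }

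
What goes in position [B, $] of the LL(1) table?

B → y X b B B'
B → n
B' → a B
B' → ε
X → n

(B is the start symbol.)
Empty (error entry)

To find M[B, $], we find productions for B where $ is in the predict set (PREDICT(N → α) = (FIRST(α) \ {ε}) ∪ (FOLLOW(N) if α ⇒* ε)).

B → y X b B B': PREDICT = { 'y' }
B → n: PREDICT = { 'n' }

M[B, $] is empty (no production applies)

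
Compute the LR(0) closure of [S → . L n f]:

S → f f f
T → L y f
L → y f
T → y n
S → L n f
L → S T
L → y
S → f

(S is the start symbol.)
Start with: [S → . L n f]
  [S → . L n f] has the dot before L: add [L → . y f], [L → . S T], [L → . y]
  [L → . S T] has the dot before S: add [S → . f f f], [S → . f]
No further items can be added.

CLOSURE = { [L → . S T], [L → . y f], [L → . y], [S → . L n f], [S → . f f f], [S → . f] }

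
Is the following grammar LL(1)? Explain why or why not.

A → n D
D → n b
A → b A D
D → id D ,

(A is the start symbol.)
A grammar is LL(1) if for each non-terminal N with multiple productions, the predict sets of those productions are pairwise disjoint, where PREDICT(N → α) = (FIRST(α) \ {ε}) ∪ (FOLLOW(N) if α ⇒* ε).

For A:
  PREDICT(A → n D) = { 'n' }
  PREDICT(A → b A D) = { 'b' }
For D:
  PREDICT(D → n b) = { 'n' }
  PREDICT(D → id D ',') = { 'id' }

All predict sets are disjoint. The grammar IS LL(1).

Answer: Yes, the grammar is LL(1).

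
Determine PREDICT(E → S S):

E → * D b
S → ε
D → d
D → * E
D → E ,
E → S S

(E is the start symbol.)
{ $, ',', 'b' }

PREDICT(E → S S) = (FIRST(RHS) \ {ε}) ∪ (FOLLOW(E) if ε ∈ FIRST(RHS), i.e. RHS ⇒* ε)
FIRST(S) = { ε }
FIRST(S S) = { ε }
ε ∈ FIRST(S S) (the right-hand side is nullable), so add FOLLOW(E) = { $, ',', 'b' }
PREDICT(E → S S) = { $, ',', 'b' }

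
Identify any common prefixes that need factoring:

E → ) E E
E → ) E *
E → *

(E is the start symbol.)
Left-factoring is needed when two productions for the same non-terminal
share a common prefix on the right-hand side.

Productions for E:
  E → ) E E
  E → ) E *
  E → *

Found common prefix ') E' in productions for E

Answer: Yes, E has productions with common prefix ') E'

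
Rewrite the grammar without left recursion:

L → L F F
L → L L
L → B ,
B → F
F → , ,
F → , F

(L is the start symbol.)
L → B , L'
L' → F F L'
L' → L L'
L' → ε
B → F
F → , ,
F → , F

L is directly left-recursive. The standard transformation for
  A → A α₁ | ... | A α_m | β₁ | ... | β_n
is
  A  → β₁ A' | ... | β_n A'
  A' → α₁ A' | ... | α_m A' | ε

L → B , becomes L → B , L'
L → L F F becomes L' → F F L'
L → L L becomes L' → L L'
Add L' → ε

Productions for other non-terminals are unchanged:
  B → F
  F → , ,
  F → , F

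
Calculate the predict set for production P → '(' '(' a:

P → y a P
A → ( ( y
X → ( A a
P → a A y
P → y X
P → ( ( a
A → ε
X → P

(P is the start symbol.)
{ '(' }

PREDICT(P → '(' '(' a) = (FIRST(RHS) \ {ε}) ∪ (FOLLOW(P) if ε ∈ FIRST(RHS), i.e. RHS ⇒* ε)
FIRST('(' '(' a) = { '(' }
ε ∉ FIRST('(' '(' a), so FOLLOW(P) is not added.
PREDICT(P → '(' '(' a) = { '(' }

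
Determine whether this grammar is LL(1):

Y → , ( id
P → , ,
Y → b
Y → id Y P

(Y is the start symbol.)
A grammar is LL(1) if for each non-terminal N with multiple productions, the predict sets of those productions are pairwise disjoint, where PREDICT(N → α) = (FIRST(α) \ {ε}) ∪ (FOLLOW(N) if α ⇒* ε).

For Y:
  PREDICT(Y → ',' '(' id) = { ',' }
  PREDICT(Y → b) = { 'b' }
  PREDICT(Y → id Y P) = { 'id' }
P has a single production, so nothing to check there.

All predict sets are disjoint. The grammar IS LL(1).

Answer: Yes, the grammar is LL(1).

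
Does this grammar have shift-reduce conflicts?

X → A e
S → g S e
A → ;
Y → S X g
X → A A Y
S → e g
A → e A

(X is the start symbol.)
Yes — I7: [X → A e .] vs [A → . ;]

A shift-reduce conflict occurs when an LR(0) state has both:
  - a complete (reduce) item [A → α .] (dot at the end), and
  - a shift item [B → β . c γ] (dot before a terminal).

Augment with X' → X and build the canonical LR(0) collection (I0 = CLOSURE({[X' → . X]}), then GOTO on every symbol after a dot until no new states appear). It has 17 states:
  I0: { [A → . ;], [A → . e A], [X → . A A Y], [X → . A e], [X' → . X] }  — shift
  I1: { [A → ; .] }  — reduce
  I2: { [A → . ;], [A → . e A], [X → A . A Y], [X → A . e] }  — shift
  I3: { [X' → X .] }  — accept
  I4: { [A → . ;], [A → . e A], [A → e . A] }  — shift
  I5: { [A → e A .] }  — reduce
  I6: { [S → . e g], [S → . g S e], [X → A A . Y], [Y → . S X g] }  — shift
  I7: { [A → . ;], [A → . e A], [A → e . A], [X → A e .] }  — shift, reduce
  I8: { [A → . ;], [A → . e A], [X → . A A Y], [X → . A e], [Y → S . X g] }  — shift
  I9: { [X → A A Y .] }  — reduce
  I10: { [S → e . g] }  — shift
  I11: { [S → . e g], [S → . g S e], [S → g . S e] }  — shift
  I12: { [S → g S . e] }  — shift
  I13: { [S → g S e .] }  — reduce
  I14: { [S → e g .] }  — reduce
  I15: { [Y → S X . g] }  — shift
  I16: { [Y → S X g .] }  — reduce

I7 contains reduce item [X → A e .] and shift items [A → . ;], [A → . e A] — shift-reduce conflict.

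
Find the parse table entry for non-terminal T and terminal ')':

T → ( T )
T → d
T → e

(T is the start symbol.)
Empty (error entry)

To find M[T, ')'], we find productions for T where ')' is in the predict set (PREDICT(N → α) = (FIRST(α) \ {ε}) ∪ (FOLLOW(N) if α ⇒* ε)).

T → ( T ): PREDICT = { '(' }
T → d: PREDICT = { 'd' }
T → e: PREDICT = { 'e' }

M[T, ')'] is empty (no production applies)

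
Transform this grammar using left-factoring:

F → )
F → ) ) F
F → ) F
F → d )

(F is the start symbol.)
F → ) F'
F' → ε
F' → ) F
F' → F
F → d )

Left-factoring transforms A → αβ₁ | αβ₂ into A → αA' and A' → β₁ | β₂
(α is the longest common prefix among the alternatives). Repeat until
no nonterminal has two alternatives with a common prefix.

Round 1: F has alternatives sharing prefix ')'. Introduce F': F → ) F'
  Add: F' → ε
  Add: F' → ) F
  Add: F' → F

No remaining common prefixes — done.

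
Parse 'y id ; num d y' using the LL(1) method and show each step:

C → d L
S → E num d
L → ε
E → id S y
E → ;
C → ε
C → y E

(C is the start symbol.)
Stack is shown with the top on the left.

Stack        Input             Action
-------------------------------------
C $          y id ; num d y $  output C → y E
y E $        y id ; num d y $  match 'y'
E $          id ; num d y $    output E → id S y
id S y $     id ; num d y $    match 'id'
S y $        ; num d y $       output S → E num d
E num d y $  ; num d y $       output E → ;
; num d y $  ; num d y $       match ';'
num d y $    num d y $         match 'num'
d y $        d y $             match 'd'
y $          y $               match 'y'
$            $                 accept

The string is accepted.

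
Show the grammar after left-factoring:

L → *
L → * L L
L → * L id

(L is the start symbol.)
L → * L'
L' → ε
L' → L L''
L'' → L
L'' → id

Left-factoring transforms A → αβ₁ | αβ₂ into A → αA' and A' → β₁ | β₂
(α is the longest common prefix among the alternatives). Repeat until
no nonterminal has two alternatives with a common prefix.

Round 1: L has alternatives sharing prefix '*'. Introduce L': L → * L'
  Add: L' → ε
  Add: L' → L L
  Add: L' → L id

Round 2: L' has alternatives sharing prefix 'L'. Introduce L'': L' → L L''
  Add: L'' → L
  Add: L'' → id

No remaining common prefixes — done.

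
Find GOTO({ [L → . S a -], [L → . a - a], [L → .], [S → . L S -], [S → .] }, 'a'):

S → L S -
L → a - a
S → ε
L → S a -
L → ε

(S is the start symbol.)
{ [L → a . - a] }

GOTO(I, 'a') = CLOSURE({ [A → αX.β] : [A → α.Xβ] ∈ I, X = 'a' })

Items with dot before 'a', with the dot advanced:
  [L → . a - a] → [L → a . - a]
Closure adds nothing (no advanced item has the dot before a non-terminal).

GOTO = { [L → a . - a] }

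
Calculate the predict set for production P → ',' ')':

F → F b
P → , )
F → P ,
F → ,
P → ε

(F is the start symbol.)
PREDICT(P → ',' ')') = (FIRST(RHS) \ {ε}) ∪ (FOLLOW(P) if ε ∈ FIRST(RHS), i.e. RHS ⇒* ε)
FIRST(',' ')') = { ',' }
ε ∉ FIRST(',' ')'), so FOLLOW(P) is not added.
PREDICT(P → ',' ')') = { ',' }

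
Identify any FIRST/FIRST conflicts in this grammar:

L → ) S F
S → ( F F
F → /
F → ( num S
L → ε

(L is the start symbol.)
No FIRST/FIRST conflicts.

A FIRST/FIRST conflict occurs when two productions N → α and N → β for the same non-terminal have FIRST(α) ∩ FIRST(β) ≠ ∅ (with ε ∈ FIRST of a nullable right-hand side, so two nullable alternatives also conflict).

Productions for L:
  L → ) S F: FIRST = { ')' }
  L → ε: FIRST = { ε }
Productions for F:
  F → /: FIRST = { '/' }
  F → ( num S: FIRST = { '(' }
S has only one production, so no FIRST/FIRST conflict is possible there.

All alternatives of each non-terminal have pairwise disjoint FIRST sets.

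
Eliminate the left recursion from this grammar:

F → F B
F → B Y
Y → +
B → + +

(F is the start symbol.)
F is directly left-recursive. The standard transformation for
  A → A α₁ | ... | A α_m | β₁ | ... | β_n
is
  A  → β₁ A' | ... | β_n A'
  A' → α₁ A' | ... | α_m A' | ε

F → B Y becomes F → B Y F'
F → F B becomes F' → B F'
Add F' → ε

Productions for other non-terminals are unchanged:
  Y → +
  B → + +

Resulting grammar:
F → B Y F'
F' → B F'
F' → ε
Y → +
B → + +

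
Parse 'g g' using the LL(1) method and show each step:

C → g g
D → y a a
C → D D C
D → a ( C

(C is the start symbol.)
LL(1) parsing maintains a stack (initially the start symbol over $) and the input. At each step: if the stack top is a terminal, match it against the current input token; if it is a non-terminal N, replace it with the RHS of M[N, lookahead] (the unique production whose predict set contains the lookahead).

Stack is shown with the top on the left.

Stack  Input  Action
--------------------
C $    g g $  output C → g g
g g $  g g $  match 'g'
g $    g $    match 'g'
$      $      accept

The string is accepted.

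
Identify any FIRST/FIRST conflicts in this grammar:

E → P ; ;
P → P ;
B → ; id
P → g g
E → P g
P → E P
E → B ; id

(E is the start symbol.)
Yes. E → P ';' ';' / E → P g on { ';', 'g' }; E → P ';' ';' / E → B ';' id on { ';' }; E → P g / E → B ';' id on { ';' }; P → P ';' / P → g g on { 'g' }; P → P ';' / P → E P on { ';', 'g' }; P → g g / P → E P on { 'g' }

FIRST sets of the non-terminals at (or reachable through a nullable prefix from) the front of some alternative:
  FIRST(P) = { ';', 'g' }
  FIRST(B) = { ';' }
  FIRST(E) = { ';', 'g' }

Productions for E:
  E → P ; ;: FIRST = { ';', 'g' }
  E → P g: FIRST = { ';', 'g' }
  E → B ; id: FIRST = { ';' }
Productions for P:
  P → P ;: FIRST = { ';', 'g' }
  P → g g: FIRST = { 'g' }
  P → E P: FIRST = { ';', 'g' }
B has only one production, so no FIRST/FIRST conflict is possible there.

Conflict for E: E → P ; ; and E → P g
  Overlap: { ';', 'g' }
Conflict for E: E → P ; ; and E → B ; id
  Overlap: { ';' }
Conflict for E: E → P g and E → B ; id
  Overlap: { ';' }
Conflict for P: P → P ; and P → g g
  Overlap: { 'g' }
Conflict for P: P → P ; and P → E P
  Overlap: { ';', 'g' }
Conflict for P: P → g g and P → E P
  Overlap: { 'g' }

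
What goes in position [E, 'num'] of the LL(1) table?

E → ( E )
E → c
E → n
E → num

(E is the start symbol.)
To find M[E, 'num'], we find productions for E where 'num' is in the predict set (PREDICT(N → α) = (FIRST(α) \ {ε}) ∪ (FOLLOW(N) if α ⇒* ε)).

E → ( E ): PREDICT = { '(' }
E → c: PREDICT = { 'c' }
E → n: PREDICT = { 'n' }
E → num: PREDICT = { 'num' }
  'num' is in predict set, so this production goes in M[E, 'num']

M[E, 'num'] = E → num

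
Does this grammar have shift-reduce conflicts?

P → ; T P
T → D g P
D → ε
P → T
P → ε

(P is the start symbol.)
Yes — I0: [D → .] vs [P → . ; T P]; I5: [D → .] vs [P → . ; T P]; I7: [D → .] vs [P → . ; T P]

Augment with P' → P and build the canonical LR(0) collection (I0 = CLOSURE({[P' → . P]}), then GOTO on every symbol after a dot until no new states appear). It has 9 states:
  I0: { [D → .], [P → . ; T P], [P → . T], [P → .], [P' → . P], [T → . D g P] }  — shift, 2 reduces
  I1: { [D → .], [P → ; . T P], [T → . D g P] }  — reduce
  I2: { [T → D . g P] }  — shift
  I3: { [P' → P .] }  — accept
  I4: { [P → T .] }  — reduce
  I5: { [D → .], [P → . ; T P], [P → . T], [P → .], [T → . D g P], [T → D g . P] }  — shift, 2 reduces
  I6: { [T → D g P .] }  — reduce
  I7: { [D → .], [P → . ; T P], [P → . T], [P → .], [P → ; T . P], [T → . D g P] }  — shift, 2 reduces
  I8: { [P → ; T P .] }  — reduce

I0 contains reduce items [D → .], [P → .] and shift item [P → . ; T P] — shift-reduce conflict.
I5 contains reduce items [D → .], [P → .] and shift item [P → . ; T P] — shift-reduce conflict.
I7 contains reduce items [D → .], [P → .] and shift item [P → . ; T P] — shift-reduce conflict.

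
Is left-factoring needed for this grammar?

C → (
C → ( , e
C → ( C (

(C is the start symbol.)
Left-factoring is needed when two productions for the same non-terminal
share a common prefix on the right-hand side.

Productions for C:
  C → (
  C → ( , e
  C → ( C (

Found common prefix '(' in productions for C

Answer: Yes, C has productions with common prefix '('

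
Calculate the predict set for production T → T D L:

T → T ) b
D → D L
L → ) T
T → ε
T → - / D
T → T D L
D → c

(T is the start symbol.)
{ ')', '-', 'c' }

PREDICT(T → T D L) = (FIRST(RHS) \ {ε}) ∪ (FOLLOW(T) if ε ∈ FIRST(RHS), i.e. RHS ⇒* ε)
FIRST(T) = { ')', '-', 'c', ε }
FIRST(D) = { 'c' }
FIRST(T D L) = { ')', '-', 'c' }
ε ∉ FIRST(T D L), so FOLLOW(T) is not added.
PREDICT(T → T D L) = { ')', '-', 'c' }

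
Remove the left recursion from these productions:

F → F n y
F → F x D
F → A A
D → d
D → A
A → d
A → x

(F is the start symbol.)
F is directly left-recursive. The standard transformation for
  A → A α₁ | ... | A α_m | β₁ | ... | β_n
is
  A  → β₁ A' | ... | β_n A'
  A' → α₁ A' | ... | α_m A' | ε

F → A A becomes F → A A F'
F → F n y becomes F' → n y F'
F → F x D becomes F' → x D F'
Add F' → ε

Productions for other non-terminals are unchanged:
  D → d
  D → A
  A → d
  A → x

Resulting grammar:
F → A A F'
F' → n y F'
F' → x D F'
F' → ε
D → d
D → A
A → d
A → x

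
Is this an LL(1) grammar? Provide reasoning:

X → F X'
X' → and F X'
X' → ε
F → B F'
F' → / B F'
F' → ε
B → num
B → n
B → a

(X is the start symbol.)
Yes, the grammar is LL(1).

A grammar is LL(1) if for each non-terminal N with multiple productions, the predict sets of those productions are pairwise disjoint, where PREDICT(N → α) = (FIRST(α) \ {ε}) ∪ (FOLLOW(N) if α ⇒* ε).

Relevant sets:
  FOLLOW(X') = { $ }
  FOLLOW(F') = { $, 'and' }

For X':
  PREDICT(X' → and F X') = { 'and' }
  PREDICT(X' → ε) = { $ }
For F':
  PREDICT(F' → '/' B F') = { '/' }
  PREDICT(F' → ε) = { $, 'and' }
For B:
  PREDICT(B → num) = { 'num' }
  PREDICT(B → n) = { 'n' }
  PREDICT(B → a) = { 'a' }
X, F have a single production, so nothing to check there.

All predict sets are disjoint. The grammar IS LL(1).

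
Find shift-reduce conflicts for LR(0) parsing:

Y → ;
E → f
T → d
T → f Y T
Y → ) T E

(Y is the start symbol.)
No shift-reduce conflicts

Augment with Y' → Y and build the canonical LR(0) collection (I0 = CLOSURE({[Y' → . Y]}), then GOTO on every symbol after a dot until no new states appear). It has 11 states:
  I0: { [Y → . ) T E], [Y → . ;], [Y' → . Y] }  — shift
  I1: { [T → . d], [T → . f Y T], [Y → ) . T E] }  — shift
  I2: { [Y → ; .] }  — reduce
  I3: { [Y' → Y .] }  — accept
  I4: { [E → . f], [Y → ) T . E] }  — shift
  I5: { [T → d .] }  — reduce
  I6: { [T → f . Y T], [Y → . ) T E], [Y → . ;] }  — shift
  I7: { [T → . d], [T → . f Y T], [T → f Y . T] }  — shift
  I8: { [T → f Y T .] }  — reduce
  I9: { [Y → ) T E .] }  — reduce
  I10: { [E → f .] }  — reduce

No state contains both a complete item and a shift item.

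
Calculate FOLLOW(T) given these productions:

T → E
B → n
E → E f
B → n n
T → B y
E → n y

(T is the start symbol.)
{ $ }

To compute FOLLOW(T), find every occurrence of T on a right-hand side N → α T β: add FIRST(β) \ {ε}, and if β is empty or nullable also add FOLLOW(N). Iterate to a fixed point.

T is the start symbol, so $ ∈ FOLLOW(T).
T does not occur on any right-hand side.

Taking the union: FOLLOW(T) = { $ }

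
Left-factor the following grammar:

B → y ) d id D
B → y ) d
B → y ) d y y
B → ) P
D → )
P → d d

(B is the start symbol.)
B → y ) d B'
B' → id D
B' → ε
B' → y y
B → ) P
D → )
P → d d

Left-factoring transforms A → αβ₁ | αβ₂ into A → αA' and A' → β₁ | β₂
(α is the longest common prefix among the alternatives). Repeat until
no nonterminal has two alternatives with a common prefix.

Round 1: B has alternatives sharing prefix 'y ) d'. Introduce B': B → y ) d B'
  Add: B' → id D
  Add: B' → ε
  Add: B' → y y

No remaining common prefixes — done.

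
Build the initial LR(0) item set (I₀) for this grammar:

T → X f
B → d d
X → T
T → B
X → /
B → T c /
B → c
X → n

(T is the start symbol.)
First, augment the grammar with T' → T
I₀ = CLOSURE({ [T' → . T] }):
  [T' → . T] has the dot before T: add [T → . X f], [T → . B]
  [T → . X f] has the dot before X: add [X → . T], [X → . /], [X → . n]
  [T → . B] has the dot before B: add [B → . d d], [B → . T c /], [B → . c]
No further items can be added.

I₀ = { [B → . T c /], [B → . c], [B → . d d], [T → . B], [T → . X f], [T' → . T], [X → . /], [X → . T], [X → . n] }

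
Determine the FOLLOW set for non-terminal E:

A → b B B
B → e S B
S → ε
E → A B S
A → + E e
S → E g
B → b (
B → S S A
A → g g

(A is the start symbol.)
{ 'e', 'g' }

In A → + E e: E is followed by e, add FIRST(e) \ {ε} = { 'e' }
In S → E g: E is followed by g, add FIRST(g) \ {ε} = { 'g' }

Taking the union: FOLLOW(E) = { 'e', 'g' }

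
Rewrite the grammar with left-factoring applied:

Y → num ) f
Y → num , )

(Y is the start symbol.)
Y → num Y'
Y' → ) f
Y' → , )

Left-factoring transforms A → αβ₁ | αβ₂ into A → αA' and A' → β₁ | β₂
(α is the longest common prefix among the alternatives). Repeat until
no nonterminal has two alternatives with a common prefix.

Round 1: Y has alternatives sharing prefix 'num'. Introduce Y': Y → num Y'
  Add: Y' → ) f
  Add: Y' → , )

No remaining common prefixes — done.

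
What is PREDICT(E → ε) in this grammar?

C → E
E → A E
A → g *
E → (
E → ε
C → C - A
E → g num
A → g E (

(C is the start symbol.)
PREDICT(E → ε) = (FIRST(RHS) \ {ε}) ∪ (FOLLOW(E) if ε ∈ FIRST(RHS), i.e. RHS ⇒* ε)
The right-hand side is ε (FIRST(ε) = { ε }), so the predict set is FOLLOW(E) = { $, '(', '-' }
PREDICT(E → ε) = { $, '(', '-' }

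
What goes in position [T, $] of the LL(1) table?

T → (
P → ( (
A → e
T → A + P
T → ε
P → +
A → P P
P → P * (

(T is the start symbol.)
To find M[T, $], we find productions for T where $ is in the predict set (PREDICT(N → α) = (FIRST(α) \ {ε}) ∪ (FOLLOW(N) if α ⇒* ε)).

Relevant sets:
  FIRST(A) = { '(', '+', 'e' }
  FOLLOW(T) = { $ }

T → (: PREDICT = { '(' }
T → A + P: PREDICT = { '(', '+', 'e' }
T → ε: PREDICT = { $ }
  $ is in predict set, so this production goes in M[T, $]

M[T, $] = T → ε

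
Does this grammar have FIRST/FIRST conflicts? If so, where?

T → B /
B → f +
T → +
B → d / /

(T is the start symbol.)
A FIRST/FIRST conflict occurs when two productions N → α and N → β for the same non-terminal have FIRST(α) ∩ FIRST(β) ≠ ∅ (with ε ∈ FIRST of a nullable right-hand side, so two nullable alternatives also conflict).

FIRST sets of the non-terminals at (or reachable through a nullable prefix from) the front of some alternative:
  FIRST(B) = { 'd', 'f' }

Productions for T:
  T → B /: FIRST = { 'd', 'f' }
  T → +: FIRST = { '+' }
Productions for B:
  B → f +: FIRST = { 'f' }
  B → d / /: FIRST = { 'd' }

All alternatives of each non-terminal have pairwise disjoint FIRST sets.

Answer: No FIRST/FIRST conflicts.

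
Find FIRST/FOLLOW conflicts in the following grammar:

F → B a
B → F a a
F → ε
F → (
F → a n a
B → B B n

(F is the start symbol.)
Yes. F → B a with FOLLOW(F) on { 'a' }; F → a n a with FOLLOW(F) on { 'a' }

Nullable non-terminals: F.
FIRST sets used below: FIRST(B) = { '(', 'a' }

F: nullable alternative(s) F → ε; FOLLOW(F) = { $, 'a' }
  F → B a: FIRST \ {ε} = { '(', 'a' } — overlaps FOLLOW(F) on { 'a' }: CONFLICT
  F → ε: FIRST \ {ε} = { } — this is the only nullable alternative, skip
  F → (: FIRST \ {ε} = { '(' } — disjoint from FOLLOW(F)
  F → a n a: FIRST \ {ε} = { 'a' } — overlaps FOLLOW(F) on { 'a' }: CONFLICT

B has no nullable alternative, so no FIRST/FOLLOW check is needed there.

So the grammar has 2 FIRST/FOLLOW conflicts (marked CONFLICT above).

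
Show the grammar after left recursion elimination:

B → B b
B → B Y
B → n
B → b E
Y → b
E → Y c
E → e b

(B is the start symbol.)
B → n B'
B → b E B'
B' → b B'
B' → Y B'
B' → ε
Y → b
E → Y c
E → e b

B is directly left-recursive. The standard transformation for
  A → A α₁ | ... | A α_m | β₁ | ... | β_n
is
  A  → β₁ A' | ... | β_n A'
  A' → α₁ A' | ... | α_m A' | ε

B → n becomes B → n B'
B → b E becomes B → b E B'
B → B b becomes B' → b B'
B → B Y becomes B' → Y B'
Add B' → ε

Productions for other non-terminals are unchanged:
  Y → b
  E → Y c
  E → e b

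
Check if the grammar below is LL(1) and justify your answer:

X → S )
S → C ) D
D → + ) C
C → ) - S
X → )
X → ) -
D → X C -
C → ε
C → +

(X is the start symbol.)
A grammar is LL(1) if for each non-terminal N with multiple productions, the predict sets of those productions are pairwise disjoint, where PREDICT(N → α) = (FIRST(α) \ {ε}) ∪ (FOLLOW(N) if α ⇒* ε).

Relevant sets:
  FIRST(S) = { ')', '+' }
  FIRST(X) = { ')', '+' }
  FOLLOW(C) = { ')', '-' }

For X:
  PREDICT(X → S ')') = { ')', '+' }
  PREDICT(X → ')') = { ')' }
  PREDICT(X → ')' '-') = { ')' }
For D:
  PREDICT(D → '+' ')' C) = { '+' }
  PREDICT(D → X C '-') = { ')', '+' }
For C:
  PREDICT(C → ')' '-' S) = { ')' }
  PREDICT(C → ε) = { ')', '-' }
  PREDICT(C → '+') = { '+' }
S has a single production, so nothing to check there.

Conflict found: Predict set conflict for X: { ')' }
The grammar is NOT LL(1).

Answer: No. Predict set conflict for X: { ')' }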